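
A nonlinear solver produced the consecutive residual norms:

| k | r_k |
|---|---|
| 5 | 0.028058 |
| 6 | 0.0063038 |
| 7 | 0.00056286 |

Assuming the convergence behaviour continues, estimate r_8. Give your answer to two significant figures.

1.1e-5

First estimate the order: p ≈ ln(r_7/r_6) / ln(r_6/r_5) = ln(0.00056286/0.0063038)/ln(0.0063038/0.028058) = ln(0.089289)/ln(0.22467) ≈ 1.6180.
Then r_8 ≈ r_7·(r_7/r_6)^p = 0.00056286·(0.089289)^1.6180 = 0.00056286·0.0200628 ≈ 1.129e-05.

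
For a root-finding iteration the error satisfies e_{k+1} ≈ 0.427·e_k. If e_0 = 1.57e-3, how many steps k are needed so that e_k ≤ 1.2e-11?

After k steps, e_k ≈ 1.57e-3·0.427^k.
Need 0.427^k ≤ 1.2e-11/1.57e-3 = 7.64331e-09.
k ≥ ln(7.64331e-09)/ln(0.427) = -18.6894/-0.85097 = 21.962.
Smallest integer k = 22.

22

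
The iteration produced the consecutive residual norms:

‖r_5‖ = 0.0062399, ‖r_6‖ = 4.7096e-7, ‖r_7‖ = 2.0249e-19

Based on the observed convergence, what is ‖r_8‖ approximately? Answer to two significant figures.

1.6e-56

First estimate the order: p ≈ ln(‖r_7‖/‖r_6‖) / ln(‖r_6‖/‖r_5‖) = ln(2.0249e-19/4.7096e-7)/ln(4.7096e-7/0.0062399) = ln(4.29952e-13)/ln(7.54756e-05) ≈ 3.0000.
Then ‖r_8‖ ≈ ‖r_7‖·(‖r_7‖/‖r_6‖)^p = 2.0249e-19·(4.29952e-13)^3.0000 = 2.0249e-19·7.94804e-38 ≈ 1.609e-56.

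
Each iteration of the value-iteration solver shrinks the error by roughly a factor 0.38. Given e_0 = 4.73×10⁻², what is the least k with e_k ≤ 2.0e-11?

After k steps, e_k ≈ 4.73×10⁻²·0.38^k.
Need 0.38^k ≤ 2.0e-11/4.73×10⁻² = 4.22833e-10.
k ≥ ln(4.22833e-10)/ln(0.38) = -21.5840/-0.96758 = 22.307.
Smallest integer k = 23.

23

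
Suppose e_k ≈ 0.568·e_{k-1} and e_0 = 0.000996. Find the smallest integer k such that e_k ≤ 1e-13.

After k steps, e_k ≈ 0.000996·0.568^k.
Need 0.568^k ≤ 1e-13/0.000996 = 1.00402e-10.
k ≥ ln(1.00402e-10)/ln(0.568) = -23.0218/-0.56563 = 40.701.
Smallest integer k = 41.

41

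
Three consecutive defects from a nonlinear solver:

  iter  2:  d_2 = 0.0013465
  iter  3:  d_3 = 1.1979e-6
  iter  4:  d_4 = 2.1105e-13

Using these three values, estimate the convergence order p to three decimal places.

p ≈ ln(d_4/d_3) / ln(d_3/d_2)
  = ln(2.1105e-13/1.1979e-6) / ln(1.1979e-6/0.0013465)
  = ln(1.76183e-07) / ln(0.00088964)
  = -15.551743 / -7.024694 ≈ 2.213868

2.214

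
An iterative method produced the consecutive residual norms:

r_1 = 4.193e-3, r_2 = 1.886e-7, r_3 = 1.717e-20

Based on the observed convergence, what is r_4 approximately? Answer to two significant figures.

First estimate the order: p ≈ ln(r_3/r_2) / ln(r_2/r_1) = ln(1.717e-20/1.886e-7)/ln(1.886e-7/4.193e-3) = ln(9.10392e-14)/ln(4.49797e-05) ≈ 3.0000.
Then r_4 ≈ r_3·(r_3/r_2)^p = 1.717e-20·(9.10392e-14)^3.0000 = 1.717e-20·7.54545e-40 ≈ 1.296e-59.

1.3e-59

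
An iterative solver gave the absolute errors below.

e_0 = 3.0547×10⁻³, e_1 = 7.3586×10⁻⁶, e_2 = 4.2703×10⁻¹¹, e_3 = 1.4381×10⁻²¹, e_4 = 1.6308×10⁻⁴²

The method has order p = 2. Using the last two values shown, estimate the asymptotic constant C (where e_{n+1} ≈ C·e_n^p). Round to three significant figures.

0.789

C ≈ e_4 / e_3^2
  = 1.6308×10⁻⁴² / (1.4381×10⁻²¹)^2
  = 1.6308×10⁻⁴² / 2.06813e-42 ≈ 0.78854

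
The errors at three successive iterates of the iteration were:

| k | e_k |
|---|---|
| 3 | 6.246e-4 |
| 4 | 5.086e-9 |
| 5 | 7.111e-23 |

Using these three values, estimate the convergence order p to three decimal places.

2.722

p ≈ ln(e_5/e_4) / ln(e_4/e_3)
  = ln(7.111e-23/5.086e-9) / ln(5.086e-9/6.246e-4)
  = ln(1.39815e-14) / ln(8.14281e-06)
  = -31.901041 / -11.718375 ≈ 2.722309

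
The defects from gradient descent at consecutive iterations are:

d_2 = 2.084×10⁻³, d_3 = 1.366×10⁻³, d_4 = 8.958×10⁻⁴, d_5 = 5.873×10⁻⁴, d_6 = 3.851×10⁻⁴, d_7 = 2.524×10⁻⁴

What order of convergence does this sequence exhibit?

1

Consecutive ratios: d_7/d_6 = 2.524×10⁻⁴/3.851×10⁻⁴ = 0.655414, d_6/d_5 = 3.851×10⁻⁴/5.873×10⁻⁴ = 0.655713.
p ≈ ln(0.655414)/ln(0.655713) = -0.4225/-0.4220 ≈ 1.00.
So the convergence is linear (order 1).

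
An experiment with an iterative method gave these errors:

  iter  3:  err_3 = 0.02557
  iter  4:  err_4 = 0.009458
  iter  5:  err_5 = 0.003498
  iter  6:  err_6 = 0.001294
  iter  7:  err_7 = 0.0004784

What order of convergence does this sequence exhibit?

1

Consecutive ratios: err_7/err_6 = 0.0004784/0.001294 = 0.369706, err_6/err_5 = 0.001294/0.003498 = 0.369926.
p ≈ ln(0.369706)/ln(0.369926) = -0.9950/-0.9945 ≈ 1.00.
So the convergence is linear (order 1).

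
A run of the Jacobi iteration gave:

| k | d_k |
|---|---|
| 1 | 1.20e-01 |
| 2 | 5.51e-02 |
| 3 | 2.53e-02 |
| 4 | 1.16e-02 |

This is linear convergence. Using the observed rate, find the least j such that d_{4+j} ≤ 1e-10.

Rate ρ ≈ d_4/d_3 = 1.16e-02/2.53e-02 = 0.4585.
After j more steps, d_{4+j} ≈ 1.16e-02·ρ^j; need ρ^j ≤ 1e-10/1.16e-02 = 8.62069e-09.
j ≥ ln(8.62069e-09)/ln(0.4585) = -18.5691/-0.77979 = 23.813.
So 24 more iterations are needed.

24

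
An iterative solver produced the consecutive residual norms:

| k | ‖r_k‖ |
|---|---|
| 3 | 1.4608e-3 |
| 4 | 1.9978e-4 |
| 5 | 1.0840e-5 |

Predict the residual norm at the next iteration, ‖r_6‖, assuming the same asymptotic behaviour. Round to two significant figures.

1.5e-7

First estimate the order: p ≈ ln(‖r_5‖/‖r_4‖) / ln(‖r_4‖/‖r_3‖) = ln(1.0840e-5/1.9978e-4)/ln(1.9978e-4/1.4608e-3) = ln(0.0542597)/ln(0.136761) ≈ 1.4647.
Then ‖r_6‖ ≈ ‖r_5‖·(‖r_5‖/‖r_4‖)^p = 1.0840e-5·(0.0542597)^1.4647 = 1.0840e-5·0.0140084 ≈ 1.519e-07.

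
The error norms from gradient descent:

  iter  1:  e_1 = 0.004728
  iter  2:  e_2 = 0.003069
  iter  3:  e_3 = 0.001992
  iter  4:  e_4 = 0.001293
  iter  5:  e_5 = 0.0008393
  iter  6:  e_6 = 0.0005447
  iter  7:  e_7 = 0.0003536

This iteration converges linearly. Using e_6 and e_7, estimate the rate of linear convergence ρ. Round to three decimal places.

ρ ≈ e_7/e_6 = 0.0003536/0.0005447 = 0.64916

0.649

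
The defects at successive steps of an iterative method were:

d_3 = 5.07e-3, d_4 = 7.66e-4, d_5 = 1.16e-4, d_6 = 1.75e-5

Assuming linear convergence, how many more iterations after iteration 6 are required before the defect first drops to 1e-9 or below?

6

Rate ρ ≈ d_6/d_5 = 1.75e-5/1.16e-4 = 0.1509.
After j more steps, d_{6+j} ≈ 1.75e-5·ρ^j; need ρ^j ≤ 1e-9/1.75e-5 = 5.71429e-05.
j ≥ ln(5.71429e-05)/ln(0.1509) = -9.7700/-1.89114 = 5.166.
So 6 more iterations are needed.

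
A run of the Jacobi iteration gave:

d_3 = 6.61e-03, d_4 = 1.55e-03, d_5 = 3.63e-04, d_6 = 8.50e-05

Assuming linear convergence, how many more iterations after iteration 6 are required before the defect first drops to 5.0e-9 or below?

7

Rate ρ ≈ d_6/d_5 = 8.50e-05/3.63e-04 = 0.2342.
After j more steps, d_{6+j} ≈ 8.50e-05·ρ^j; need ρ^j ≤ 5.0e-9/8.50e-05 = 5.88235e-05.
j ≥ ln(5.88235e-05)/ln(0.2342) = -9.7410/-1.45158 = 6.711.
So 7 more iterations are needed.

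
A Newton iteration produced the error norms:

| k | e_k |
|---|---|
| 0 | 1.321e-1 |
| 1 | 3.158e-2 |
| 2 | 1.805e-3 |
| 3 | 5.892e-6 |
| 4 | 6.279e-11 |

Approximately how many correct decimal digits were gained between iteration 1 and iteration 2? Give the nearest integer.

Digits gained ≈ log₁₀(e_1/e_2) = log₁₀(3.158e-2/1.805e-3) = log₁₀(17.4958) ≈ 1.243.

1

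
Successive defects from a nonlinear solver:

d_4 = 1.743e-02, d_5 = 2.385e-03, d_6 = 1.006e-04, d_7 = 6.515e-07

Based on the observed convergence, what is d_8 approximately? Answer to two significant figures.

2.1e-10

First estimate the order: p ≈ ln(d_7/d_6) / ln(d_6/d_5) = ln(6.515e-07/1.006e-04)/ln(1.006e-04/2.385e-03) = ln(0.00647614)/ln(0.0421803) ≈ 1.5919.
Then d_8 ≈ d_7·(d_7/d_6)^p = 6.515e-07·(0.00647614)^1.5919 = 6.515e-07·0.00032797 ≈ 2.137e-10.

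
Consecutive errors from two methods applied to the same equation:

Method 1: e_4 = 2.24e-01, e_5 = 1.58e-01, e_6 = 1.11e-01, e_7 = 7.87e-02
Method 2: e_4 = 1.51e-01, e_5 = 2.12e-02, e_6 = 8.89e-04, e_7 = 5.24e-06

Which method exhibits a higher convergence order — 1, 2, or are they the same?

2

Method 1: p ≈ ln(7.87e-02/1.11e-01)/ln(1.11e-01/1.58e-01) ≈ 0.97.
Method 2: p ≈ ln(5.24e-06/8.89e-04)/ln(8.89e-04/2.12e-02) ≈ 1.62.
Method 2 has the higher order (≈1.6 vs ≈1.0).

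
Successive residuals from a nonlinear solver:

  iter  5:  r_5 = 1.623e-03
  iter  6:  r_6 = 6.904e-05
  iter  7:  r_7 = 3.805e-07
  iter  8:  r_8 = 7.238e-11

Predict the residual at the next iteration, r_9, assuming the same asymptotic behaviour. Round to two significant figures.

First estimate the order: p ≈ ln(r_8/r_7) / ln(r_7/r_6) = ln(7.238e-11/3.805e-07)/ln(3.805e-07/6.904e-05) = ln(0.000190223)/ln(0.0055113) ≈ 1.6473.
Then r_9 ≈ r_8·(r_8/r_7)^p = 7.238e-11·(0.000190223)^1.6473 = 7.238e-11·7.42728e-07 ≈ 5.376e-17.

5.4e-17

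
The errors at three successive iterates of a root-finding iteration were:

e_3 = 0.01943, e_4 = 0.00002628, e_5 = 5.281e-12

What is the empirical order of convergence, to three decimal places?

p ≈ ln(e_5/e_4) / ln(e_4/e_3)
  = ln(5.281e-12/0.00002628) / ln(0.00002628/0.01943)
  = ln(2.00951e-07) / ln(0.00135255)
  = -15.420205 / -6.605764 ≈ 2.334356

2.334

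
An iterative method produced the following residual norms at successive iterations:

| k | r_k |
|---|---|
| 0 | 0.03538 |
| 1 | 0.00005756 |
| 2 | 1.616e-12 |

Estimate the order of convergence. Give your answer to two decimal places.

2.71

p ≈ ln(r_2/r_1) / ln(r_1/r_0)
  = ln(1.616e-12/0.00005756) / ln(0.00005756/0.03538)
  = ln(2.80751e-08) / ln(0.00162691)
  = -17.38838 / -6.42107 ≈ 2.70802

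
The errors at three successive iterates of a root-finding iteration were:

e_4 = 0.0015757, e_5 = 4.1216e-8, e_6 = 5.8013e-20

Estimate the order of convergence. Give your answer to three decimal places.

2.586

p ≈ ln(e_6/e_5) / ln(e_5/e_4)
  = ln(5.8013e-20/4.1216e-8) / ln(4.1216e-8/0.0015757)
  = ln(1.40754e-12) / ln(2.61573e-05)
  = -27.289178 / -10.551382 ≈ 2.586313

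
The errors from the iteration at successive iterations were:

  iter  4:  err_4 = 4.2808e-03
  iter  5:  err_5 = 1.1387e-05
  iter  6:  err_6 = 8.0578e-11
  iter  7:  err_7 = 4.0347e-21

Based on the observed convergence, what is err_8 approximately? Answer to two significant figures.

First estimate the order: p ≈ ln(err_7/err_6) / ln(err_6/err_5) = ln(4.0347e-21/8.0578e-11)/ln(8.0578e-11/1.1387e-05) = ln(5.0072e-11)/ln(7.07632e-06) ≈ 2.0000.
Then err_8 ≈ err_7·(err_7/err_6)^p = 4.0347e-21·(5.0072e-11)^2.0000 = 4.0347e-21·2.50721e-21 ≈ 1.012e-41.

1.0e-41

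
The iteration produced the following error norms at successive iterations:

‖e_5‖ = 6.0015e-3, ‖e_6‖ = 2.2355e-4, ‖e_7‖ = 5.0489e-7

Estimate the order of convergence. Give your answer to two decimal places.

1.85

p ≈ ln(‖e_7‖/‖e_6‖) / ln(‖e_6‖/‖e_5‖)
  = ln(5.0489e-7/2.2355e-4) / ln(2.2355e-4/6.0015e-3)
  = ln(0.00225851) / ln(0.037249)
  = -6.09305 / -3.29013 ≈ 1.85192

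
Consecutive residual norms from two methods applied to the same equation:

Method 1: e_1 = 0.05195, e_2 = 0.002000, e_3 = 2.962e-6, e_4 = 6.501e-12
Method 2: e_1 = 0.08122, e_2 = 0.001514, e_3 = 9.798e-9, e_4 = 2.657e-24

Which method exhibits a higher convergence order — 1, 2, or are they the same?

Method 1: p ≈ ln(6.501e-12/2.962e-6)/ln(2.962e-6/0.002000) ≈ 2.00.
Method 2: p ≈ ln(2.657e-24/9.798e-9)/ln(9.798e-9/0.001514) ≈ 3.00.
Method 2 has the higher order (≈3.0 vs ≈2.0).

2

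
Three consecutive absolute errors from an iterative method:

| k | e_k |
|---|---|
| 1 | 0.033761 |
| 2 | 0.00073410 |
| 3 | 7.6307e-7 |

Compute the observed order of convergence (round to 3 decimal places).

p ≈ ln(e_3/e_2) / ln(e_2/e_1)
  = ln(7.6307e-7/0.00073410) / ln(0.00073410/0.033761)
  = ln(0.00103946) / ln(0.021744)
  = -6.869054 / -3.828417 ≈ 1.794228

1.794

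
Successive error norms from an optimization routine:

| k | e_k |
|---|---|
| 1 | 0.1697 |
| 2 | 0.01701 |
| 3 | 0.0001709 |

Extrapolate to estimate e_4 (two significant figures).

1.7e-8

First estimate the order: p ≈ ln(e_3/e_2) / ln(e_2/e_1) = ln(0.0001709/0.01701)/ln(0.01701/0.1697) = ln(0.010047)/ln(0.100236) ≈ 2.0000.
Then e_4 ≈ e_3·(e_3/e_2)^p = 0.0001709·(0.010047)^2.0000 = 0.0001709·0.000100942 ≈ 1.725e-08.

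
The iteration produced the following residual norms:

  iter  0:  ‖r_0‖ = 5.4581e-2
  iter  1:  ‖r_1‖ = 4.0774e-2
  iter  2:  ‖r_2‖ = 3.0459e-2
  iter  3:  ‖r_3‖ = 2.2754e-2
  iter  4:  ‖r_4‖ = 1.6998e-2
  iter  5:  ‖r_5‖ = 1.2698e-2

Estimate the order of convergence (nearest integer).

1

Consecutive ratios: ‖r_5‖/‖r_4‖ = 1.2698e-2/1.6998e-2 = 0.747029, ‖r_4‖/‖r_3‖ = 1.6998e-2/2.2754e-2 = 0.747033.
p ≈ ln(0.747029)/ln(0.747033) = -0.2917/-0.2916 ≈ 1.00.
So the convergence is linear (order 1).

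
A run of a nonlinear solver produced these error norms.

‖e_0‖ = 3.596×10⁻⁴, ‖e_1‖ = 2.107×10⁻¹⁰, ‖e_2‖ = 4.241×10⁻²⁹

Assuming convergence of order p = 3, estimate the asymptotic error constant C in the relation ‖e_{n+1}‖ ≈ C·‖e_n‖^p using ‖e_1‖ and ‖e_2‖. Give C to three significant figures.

4.53

C ≈ ‖e_2‖ / ‖e_1‖^3
  = 4.241×10⁻²⁹ / (2.107×10⁻¹⁰)^3
  = 4.241×10⁻²⁹ / 9.35392e-30 ≈ 4.5339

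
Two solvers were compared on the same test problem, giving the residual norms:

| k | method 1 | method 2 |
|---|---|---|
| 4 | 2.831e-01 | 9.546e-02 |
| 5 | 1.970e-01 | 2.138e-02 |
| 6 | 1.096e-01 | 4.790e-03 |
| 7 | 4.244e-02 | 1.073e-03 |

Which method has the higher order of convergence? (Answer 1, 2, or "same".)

1

Method 1: p ≈ ln(4.244e-02/1.096e-01)/ln(1.096e-01/1.970e-01) ≈ 1.62.
Method 2: p ≈ ln(1.073e-03/4.790e-03)/ln(4.790e-03/2.138e-02) ≈ 1.00.
Method 1 has the higher order (≈1.6 vs ≈1.0).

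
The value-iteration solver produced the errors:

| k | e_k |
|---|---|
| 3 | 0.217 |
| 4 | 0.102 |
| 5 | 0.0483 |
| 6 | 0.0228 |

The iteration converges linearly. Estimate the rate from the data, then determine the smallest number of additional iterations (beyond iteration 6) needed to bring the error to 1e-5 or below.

Rate ρ ≈ e_6/e_5 = 0.0228/0.0483 = 0.4720.
After j more steps, e_{6+j} ≈ 0.0228·ρ^j; need ρ^j ≤ 1e-5/0.0228 = 0.000438596.
j ≥ ln(0.000438596)/ln(0.4720) = -7.7319/-0.75078 = 10.298.
So 11 more iterations are needed.

11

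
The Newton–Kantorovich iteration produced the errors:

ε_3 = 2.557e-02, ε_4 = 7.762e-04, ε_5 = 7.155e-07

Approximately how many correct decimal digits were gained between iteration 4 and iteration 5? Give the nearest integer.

Digits gained ≈ log₁₀(ε_4/ε_5) = log₁₀(7.762e-04/7.155e-07) = log₁₀(1084.84) ≈ 3.035.

3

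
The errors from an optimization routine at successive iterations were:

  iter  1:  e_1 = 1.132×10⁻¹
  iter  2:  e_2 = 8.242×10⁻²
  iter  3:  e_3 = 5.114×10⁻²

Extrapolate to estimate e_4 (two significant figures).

First estimate the order: p ≈ ln(e_3/e_2) / ln(e_2/e_1) = ln(5.114×10⁻²/8.242×10⁻²)/ln(8.242×10⁻²/1.132×10⁻¹) = ln(0.62048)/ln(0.728092) ≈ 1.5040.
Then e_4 ≈ e_3·(e_3/e_2)^p = 5.114×10⁻²·(0.62048)^1.5040 = 5.114×10⁻²·0.487823 ≈ 0.02495.

2.5e-2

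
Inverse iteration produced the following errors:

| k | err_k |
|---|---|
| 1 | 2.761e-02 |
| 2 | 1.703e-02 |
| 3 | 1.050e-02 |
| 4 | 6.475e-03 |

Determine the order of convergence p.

1

Consecutive ratios: err_4/err_3 = 6.475e-03/1.050e-02 = 0.616667, err_3/err_2 = 1.050e-02/1.703e-02 = 0.616559.
p ≈ ln(0.616667)/ln(0.616559) = -0.4834/-0.4836 ≈ 1.00.
So the convergence is linear (order 1).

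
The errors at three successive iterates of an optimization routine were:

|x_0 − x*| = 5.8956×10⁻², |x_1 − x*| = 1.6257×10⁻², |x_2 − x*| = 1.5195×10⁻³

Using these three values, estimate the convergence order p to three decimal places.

p ≈ ln(|x_2 − x*|/|x_1 − x*|) / ln(|x_1 − x*|/|x_0 − x*|)
  = ln(1.5195×10⁻³/1.6257×10⁻²) / ln(1.6257×10⁻²/5.8956×10⁻²)
  = ln(0.0934674) / ln(0.275748)
  = -2.370143 / -1.288268 ≈ 1.839790

1.840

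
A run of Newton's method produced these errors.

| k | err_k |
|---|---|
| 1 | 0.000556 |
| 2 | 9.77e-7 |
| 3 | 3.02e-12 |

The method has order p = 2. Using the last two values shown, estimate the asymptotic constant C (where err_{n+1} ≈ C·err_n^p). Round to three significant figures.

C ≈ err_3 / err_2^2
  = 3.02e-12 / (9.77e-7)^2
  = 3.02e-12 / 9.54529e-13 ≈ 3.1639

3.16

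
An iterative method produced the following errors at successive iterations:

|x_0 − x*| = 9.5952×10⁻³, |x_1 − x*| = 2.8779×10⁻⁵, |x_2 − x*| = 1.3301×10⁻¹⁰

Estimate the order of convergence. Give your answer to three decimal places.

2.115

p ≈ ln(|x_2 − x*|/|x_1 − x*|) / ln(|x_1 − x*|/|x_0 − x*|)
  = ln(1.3301×10⁻¹⁰/2.8779×10⁻⁵) / ln(2.8779×10⁻⁵/9.5952×10⁻³)
  = ln(4.62177e-06) / ln(0.00299931)
  = -12.284733 / -5.809373 ≈ 2.114640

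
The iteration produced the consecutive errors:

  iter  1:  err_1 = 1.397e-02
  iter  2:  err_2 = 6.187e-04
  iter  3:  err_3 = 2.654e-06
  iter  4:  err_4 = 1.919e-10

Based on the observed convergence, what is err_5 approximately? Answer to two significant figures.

1.1e-17

First estimate the order: p ≈ ln(err_4/err_3) / ln(err_3/err_2) = ln(1.919e-10/2.654e-06)/ln(2.654e-06/6.187e-04) = ln(7.2306e-05)/ln(0.00428964) ≈ 1.7490.
Then err_5 ≈ err_4·(err_4/err_3)^p = 1.919e-10·(7.2306e-05)^1.7490 = 1.919e-10·5.72395e-08 ≈ 1.098e-17.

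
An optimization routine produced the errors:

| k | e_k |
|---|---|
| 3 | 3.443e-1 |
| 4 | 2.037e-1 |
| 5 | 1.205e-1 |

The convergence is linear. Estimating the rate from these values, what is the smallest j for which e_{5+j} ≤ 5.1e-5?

15

Rate ρ ≈ e_5/e_4 = 1.205e-1/2.037e-1 = 0.5916.
After j more steps, e_{5+j} ≈ 1.205e-1·ρ^j; need ρ^j ≤ 5.1e-5/1.205e-1 = 0.000423237.
j ≥ ln(0.000423237)/ln(0.5916) = -7.7676/-0.52492 = 14.798.
So 15 more iterations are needed.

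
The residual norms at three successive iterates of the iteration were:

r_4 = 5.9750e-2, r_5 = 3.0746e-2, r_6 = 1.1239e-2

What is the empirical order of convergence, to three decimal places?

p ≈ ln(r_6/r_5) / ln(r_5/r_4)
  = ln(1.1239e-2/3.0746e-2) / ln(3.0746e-2/5.9750e-2)
  = ln(0.365543) / ln(0.514577)
  = -1.006371 / -0.664410 ≈ 1.514684

1.515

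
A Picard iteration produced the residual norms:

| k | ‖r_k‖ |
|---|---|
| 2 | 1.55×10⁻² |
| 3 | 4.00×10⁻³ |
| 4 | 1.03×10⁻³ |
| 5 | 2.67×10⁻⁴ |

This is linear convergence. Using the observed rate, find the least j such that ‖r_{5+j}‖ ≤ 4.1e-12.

14

Rate ρ ≈ ‖r_5‖/‖r_4‖ = 2.67×10⁻⁴/1.03×10⁻³ = 0.2592.
After j more steps, ‖r_{5+j}‖ ≈ 2.67×10⁻⁴·ρ^j; need ρ^j ≤ 4.1e-12/2.67×10⁻⁴ = 1.53558e-08.
j ≥ ln(1.53558e-08)/ln(0.2592) = -17.9918/-1.35016 = 13.326.
So 14 more iterations are needed.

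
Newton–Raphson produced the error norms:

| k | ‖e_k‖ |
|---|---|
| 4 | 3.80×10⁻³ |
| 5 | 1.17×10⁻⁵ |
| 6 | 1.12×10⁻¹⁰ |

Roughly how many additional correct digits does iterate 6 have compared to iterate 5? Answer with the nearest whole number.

5

Digits gained ≈ log₁₀(‖e_5‖/‖e_6‖) = log₁₀(1.17×10⁻⁵/1.12×10⁻¹⁰) = log₁₀(104464) ≈ 5.019.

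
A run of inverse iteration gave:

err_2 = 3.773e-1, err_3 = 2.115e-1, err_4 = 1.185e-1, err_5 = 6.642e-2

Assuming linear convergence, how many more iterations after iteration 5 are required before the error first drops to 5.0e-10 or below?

Rate ρ ≈ err_5/err_4 = 6.642e-2/1.185e-1 = 0.5605.
After j more steps, err_{5+j} ≈ 6.642e-2·ρ^j; need ρ^j ≤ 5.0e-10/6.642e-2 = 7.52785e-09.
j ≥ ln(7.52785e-09)/ln(0.5605) = -18.7047/-0.57893 = 32.309.
So 33 more iterations are needed.

33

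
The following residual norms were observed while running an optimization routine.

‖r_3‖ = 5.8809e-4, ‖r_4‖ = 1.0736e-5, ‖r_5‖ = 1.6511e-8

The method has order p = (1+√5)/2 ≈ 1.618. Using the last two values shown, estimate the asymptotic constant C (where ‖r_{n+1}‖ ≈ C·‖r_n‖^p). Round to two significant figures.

1.8

C ≈ ‖r_5‖ / ‖r_4‖^1.618
  = 1.6511e-8 / (1.0736e-5)^1.618
  = 1.6511e-8 / 9.11808e-09 ≈ 1.8108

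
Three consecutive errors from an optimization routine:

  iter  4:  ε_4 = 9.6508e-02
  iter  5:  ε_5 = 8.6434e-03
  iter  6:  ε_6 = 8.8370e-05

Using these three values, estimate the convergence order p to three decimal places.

p ≈ ln(ε_6/ε_5) / ln(ε_5/ε_4)
  = ln(8.8370e-05/8.6434e-03) / ln(8.6434e-03/9.6508e-02)
  = ln(0.010224) / ln(0.0895615)
  = -4.583017 / -2.412830 ≈ 1.899436

1.899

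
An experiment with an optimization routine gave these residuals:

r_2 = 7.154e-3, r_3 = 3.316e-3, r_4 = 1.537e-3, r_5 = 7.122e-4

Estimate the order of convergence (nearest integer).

1

Consecutive ratios: r_5/r_4 = 7.122e-4/1.537e-3 = 0.46337, r_4/r_3 = 1.537e-3/3.316e-3 = 0.46351.
p ≈ ln(0.46337)/ln(0.46351) = -0.7692/-0.7689 ≈ 1.00.
So the convergence is linear (order 1).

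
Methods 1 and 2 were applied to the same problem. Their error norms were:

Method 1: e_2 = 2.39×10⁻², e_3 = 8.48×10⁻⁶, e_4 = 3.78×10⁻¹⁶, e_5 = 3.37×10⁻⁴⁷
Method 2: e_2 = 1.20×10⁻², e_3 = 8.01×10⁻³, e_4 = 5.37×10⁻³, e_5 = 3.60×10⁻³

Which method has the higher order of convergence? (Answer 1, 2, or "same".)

Method 1: p ≈ ln(3.37×10⁻⁴⁷/3.78×10⁻¹⁶)/ln(3.78×10⁻¹⁶/8.48×10⁻⁶) ≈ 3.00.
Method 2: p ≈ ln(3.60×10⁻³/5.37×10⁻³)/ln(5.37×10⁻³/8.01×10⁻³) ≈ 1.00.
Method 1 has the higher order (≈3.0 vs ≈1.0).

1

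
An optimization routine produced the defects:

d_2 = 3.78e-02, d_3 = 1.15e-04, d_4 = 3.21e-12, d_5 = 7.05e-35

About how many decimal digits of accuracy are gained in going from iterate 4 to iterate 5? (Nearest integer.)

23

Digits gained ≈ log₁₀(d_4/d_5) = log₁₀(3.21e-12/7.05e-35) = log₁₀(4.55319e+22) ≈ 22.658.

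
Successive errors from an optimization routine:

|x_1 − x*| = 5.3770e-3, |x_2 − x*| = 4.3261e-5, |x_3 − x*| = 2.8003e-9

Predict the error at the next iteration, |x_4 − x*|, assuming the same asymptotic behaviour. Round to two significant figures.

First estimate the order: p ≈ ln(|x_3 − x*|/|x_2 − x*|) / ln(|x_2 − x*|/|x_1 − x*|) = ln(2.8003e-9/4.3261e-5)/ln(4.3261e-5/5.3770e-3) = ln(6.47304e-05)/ln(0.00804556) ≈ 2.0000.
Then |x_4 − x*| ≈ |x_3 − x*|·(|x_3 − x*|/|x_2 − x*|)^p = 2.8003e-9·(6.47304e-05)^2.0000 = 2.8003e-9·4.19002e-09 ≈ 1.173e-17.

1.2e-17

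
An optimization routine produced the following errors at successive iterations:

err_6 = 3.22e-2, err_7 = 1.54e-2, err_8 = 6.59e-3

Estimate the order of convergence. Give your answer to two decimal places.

p ≈ ln(err_8/err_7) / ln(err_7/err_6)
  = ln(6.59e-3/1.54e-2) / ln(1.54e-2/3.22e-2)
  = ln(0.427922) / ln(0.478261)
  = -0.84881 / -0.73760 ≈ 1.15077

1.15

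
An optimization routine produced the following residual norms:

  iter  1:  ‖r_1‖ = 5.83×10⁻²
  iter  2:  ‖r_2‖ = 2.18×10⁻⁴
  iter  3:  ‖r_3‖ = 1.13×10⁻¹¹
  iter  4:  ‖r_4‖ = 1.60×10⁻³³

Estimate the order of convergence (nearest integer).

Consecutive ratios: ‖r_4‖/‖r_3‖ = 1.60×10⁻³³/1.13×10⁻¹¹ = 1.41593e-22, ‖r_3‖/‖r_2‖ = 1.13×10⁻¹¹/2.18×10⁻⁴ = 5.18349e-08.
p ≈ ln(1.41593e-22)/ln(5.18349e-08) = -50.3091/-16.7752 ≈ 3.00.
So the convergence is cubic (order 3).

3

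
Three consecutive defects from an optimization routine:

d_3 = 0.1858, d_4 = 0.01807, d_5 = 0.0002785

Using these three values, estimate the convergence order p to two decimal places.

p ≈ ln(d_5/d_4) / ln(d_4/d_3)
  = ln(0.0002785/0.01807) / ln(0.01807/0.1858)
  = ln(0.0154123) / ln(0.0972551)
  = -4.17259 / -2.33042 ≈ 1.79049

1.79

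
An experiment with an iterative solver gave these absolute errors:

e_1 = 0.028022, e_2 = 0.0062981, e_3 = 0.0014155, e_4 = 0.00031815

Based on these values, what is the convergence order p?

Consecutive ratios: e_4/e_3 = 0.00031815/0.0014155 = 0.224762, e_3/e_2 = 0.0014155/0.0062981 = 0.22475.
p ≈ ln(0.224762)/ln(0.22475) = -1.4927/-1.4928 ≈ 1.00.
So the convergence is linear (order 1).

1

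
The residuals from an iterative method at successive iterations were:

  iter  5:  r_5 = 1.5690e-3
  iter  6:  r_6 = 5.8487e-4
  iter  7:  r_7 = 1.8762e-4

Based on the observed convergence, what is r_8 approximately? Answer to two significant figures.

First estimate the order: p ≈ ln(r_7/r_6) / ln(r_6/r_5) = ln(1.8762e-4/5.8487e-4)/ln(5.8487e-4/1.5690e-3) = ln(0.320789)/ln(0.372766) ≈ 1.1522.
Then r_8 ≈ r_7·(r_7/r_6)^p = 1.8762e-4·(0.320789)^1.1522 = 1.8762e-4·0.269815 ≈ 5.062e-05.

5.1e-5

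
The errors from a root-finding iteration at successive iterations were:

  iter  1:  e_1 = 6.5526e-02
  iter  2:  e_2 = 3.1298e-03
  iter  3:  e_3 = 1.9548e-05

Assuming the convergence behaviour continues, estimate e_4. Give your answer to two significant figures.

First estimate the order: p ≈ ln(e_3/e_2) / ln(e_2/e_1) = ln(1.9548e-05/3.1298e-03)/ln(3.1298e-03/6.5526e-02) = ln(0.00624577)/ln(0.0477642) ≈ 1.6689.
Then e_4 ≈ e_3·(e_3/e_2)^p = 1.9548e-05·(0.00624577)^1.6689 = 1.9548e-05·0.000209437 ≈ 4.094e-09.

4.1e-9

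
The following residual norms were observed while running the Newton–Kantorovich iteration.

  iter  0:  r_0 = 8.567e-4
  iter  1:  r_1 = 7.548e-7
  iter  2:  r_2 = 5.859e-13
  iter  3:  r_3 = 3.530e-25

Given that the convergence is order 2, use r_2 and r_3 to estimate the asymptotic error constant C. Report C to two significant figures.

C ≈ r_3 / r_2^2
  = 3.530e-25 / (5.859e-13)^2
  = 3.530e-25 / 3.43279e-25 ≈ 1.0283

1.0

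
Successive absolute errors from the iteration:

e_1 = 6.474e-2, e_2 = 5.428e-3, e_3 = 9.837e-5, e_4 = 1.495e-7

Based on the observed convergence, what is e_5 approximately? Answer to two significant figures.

4.1e-12

First estimate the order: p ≈ ln(e_4/e_3) / ln(e_3/e_2) = ln(1.495e-7/9.837e-5)/ln(9.837e-5/5.428e-3) = ln(0.00151977)/ln(0.0181227) ≈ 1.6180.
Then e_5 ≈ e_4·(e_4/e_3)^p = 1.495e-7·(0.00151977)^1.6180 = 1.495e-7·2.75497e-05 ≈ 4.119e-12.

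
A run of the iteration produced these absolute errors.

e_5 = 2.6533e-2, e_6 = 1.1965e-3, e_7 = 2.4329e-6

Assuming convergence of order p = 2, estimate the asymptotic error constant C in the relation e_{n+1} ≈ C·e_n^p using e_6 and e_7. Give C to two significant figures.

C ≈ e_7 / e_6^2
  = 2.4329e-6 / (1.1965e-3)^2
  = 2.4329e-6 / 1.43161e-06 ≈ 1.6994

1.7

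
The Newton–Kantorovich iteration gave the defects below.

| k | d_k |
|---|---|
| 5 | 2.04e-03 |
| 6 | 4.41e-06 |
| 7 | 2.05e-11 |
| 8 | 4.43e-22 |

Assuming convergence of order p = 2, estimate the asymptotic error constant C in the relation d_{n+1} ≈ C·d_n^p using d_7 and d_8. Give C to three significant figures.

C ≈ d_8 / d_7^2
  = 4.43e-22 / (2.05e-11)^2
  = 4.43e-22 / 4.2025e-22 ≈ 1.0541

1.05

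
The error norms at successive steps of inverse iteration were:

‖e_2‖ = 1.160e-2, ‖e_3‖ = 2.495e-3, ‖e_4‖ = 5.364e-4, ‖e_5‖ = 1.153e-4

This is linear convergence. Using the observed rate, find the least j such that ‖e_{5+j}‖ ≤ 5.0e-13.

Rate ρ ≈ ‖e_5‖/‖e_4‖ = 1.153e-4/5.364e-4 = 0.2150.
After j more steps, ‖e_{5+j}‖ ≈ 1.153e-4·ρ^j; need ρ^j ≤ 5.0e-13/1.153e-4 = 4.33651e-09.
j ≥ ln(4.33651e-09)/ln(0.2150) = -19.2562/-1.53712 = 12.527.
So 13 more iterations are needed.

13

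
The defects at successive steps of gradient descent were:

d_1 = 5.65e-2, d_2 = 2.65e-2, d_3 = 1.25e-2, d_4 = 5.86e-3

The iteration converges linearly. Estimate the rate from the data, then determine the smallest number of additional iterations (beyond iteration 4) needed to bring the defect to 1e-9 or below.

Rate ρ ≈ d_4/d_3 = 5.86e-3/1.25e-2 = 0.4688.
After j more steps, d_{4+j} ≈ 5.86e-3·ρ^j; need ρ^j ≤ 1e-9/5.86e-3 = 1.70648e-07.
j ≥ ln(1.70648e-07)/ln(0.4688) = -15.5837/-0.75758 = 20.570.
So 21 more iterations are needed.

21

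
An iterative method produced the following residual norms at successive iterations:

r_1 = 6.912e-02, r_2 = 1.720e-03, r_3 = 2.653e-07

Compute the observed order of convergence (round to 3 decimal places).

p ≈ ln(r_3/r_2) / ln(r_2/r_1)
  = ln(2.653e-07/1.720e-03) / ln(1.720e-03/6.912e-02)
  = ln(0.000154244) / ln(0.0248843)
  = -8.776975 / -3.693518 ≈ 2.376318

2.376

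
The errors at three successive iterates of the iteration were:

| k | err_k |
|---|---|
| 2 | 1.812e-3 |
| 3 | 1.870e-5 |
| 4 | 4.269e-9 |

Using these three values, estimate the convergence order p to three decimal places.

1.833

p ≈ ln(err_4/err_3) / ln(err_3/err_2)
  = ln(4.269e-9/1.870e-5) / ln(1.870e-5/1.812e-3)
  = ln(0.000228289) / ln(0.0103201)
  = -8.384898 / -4.573662 ≈ 1.833301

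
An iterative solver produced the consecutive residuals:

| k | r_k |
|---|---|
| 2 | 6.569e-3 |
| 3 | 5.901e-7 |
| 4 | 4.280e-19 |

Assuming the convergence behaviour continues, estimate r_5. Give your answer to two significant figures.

First estimate the order: p ≈ ln(r_4/r_3) / ln(r_3/r_2) = ln(4.280e-19/5.901e-7)/ln(5.901e-7/6.569e-3) = ln(7.25301e-13)/ln(8.9831e-05) ≈ 2.9999.
Then r_5 ≈ r_4·(r_4/r_3)^p = 4.280e-19·(7.25301e-13)^2.9999 = 4.280e-19·3.82621e-37 ≈ 1.638e-55.

1.6e-55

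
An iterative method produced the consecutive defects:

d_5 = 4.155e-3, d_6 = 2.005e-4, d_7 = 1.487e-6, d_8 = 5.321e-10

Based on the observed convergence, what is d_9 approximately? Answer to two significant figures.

1.4e-15

First estimate the order: p ≈ ln(d_8/d_7) / ln(d_7/d_6) = ln(5.321e-10/1.487e-6)/ln(1.487e-6/2.005e-4) = ln(0.000357835)/ln(0.00741646) ≈ 1.6181.
Then d_9 ≈ d_8·(d_8/d_7)^p = 5.321e-10·(0.000357835)^1.6181 = 5.321e-10·2.65164e-06 ≈ 1.411e-15.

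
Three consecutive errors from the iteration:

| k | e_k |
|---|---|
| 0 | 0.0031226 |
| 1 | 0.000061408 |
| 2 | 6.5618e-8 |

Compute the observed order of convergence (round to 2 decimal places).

1.74

p ≈ ln(e_2/e_1) / ln(e_1/e_0)
  = ln(6.5618e-8/0.000061408) / ln(0.000061408/0.0031226)
  = ln(0.00106856) / ln(0.0196657)
  = -6.84144 / -3.92888 ≈ 1.74132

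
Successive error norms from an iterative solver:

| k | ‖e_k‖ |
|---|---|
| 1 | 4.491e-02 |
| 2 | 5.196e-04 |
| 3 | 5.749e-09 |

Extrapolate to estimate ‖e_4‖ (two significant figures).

First estimate the order: p ≈ ln(‖e_3‖/‖e_2‖) / ln(‖e_2‖/‖e_1‖) = ln(5.749e-09/5.196e-04)/ln(5.196e-04/4.491e-02) = ln(1.10643e-05)/ln(0.0115698) ≈ 2.5591.
Then ‖e_4‖ ≈ ‖e_3‖·(‖e_3‖/‖e_2‖)^p = 5.749e-09·(1.10643e-05)^2.5591 = 5.749e-09·2.07446e-13 ≈ 1.193e-21.

1.2e-21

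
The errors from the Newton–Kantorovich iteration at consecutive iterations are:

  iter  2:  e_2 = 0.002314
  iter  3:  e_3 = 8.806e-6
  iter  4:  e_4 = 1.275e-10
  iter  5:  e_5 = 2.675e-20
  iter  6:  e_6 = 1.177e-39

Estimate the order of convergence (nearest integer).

Consecutive ratios: e_6/e_5 = 1.177e-39/2.675e-20 = 4.4e-20, e_5/e_4 = 2.675e-20/1.275e-10 = 2.09804e-10.
p ≈ ln(4.4e-20)/ln(2.09804e-10) = -44.5701/-22.2848 ≈ 2.00.
So the convergence is quadratic (order 2).

2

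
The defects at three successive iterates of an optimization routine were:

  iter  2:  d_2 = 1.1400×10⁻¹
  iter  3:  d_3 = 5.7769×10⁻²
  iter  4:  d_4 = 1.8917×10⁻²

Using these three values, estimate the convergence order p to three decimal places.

p ≈ ln(d_4/d_3) / ln(d_3/d_2)
  = ln(1.8917×10⁻²/5.7769×10⁻²) / ln(5.7769×10⁻²/1.1400×10⁻¹)
  = ln(0.327459) / ln(0.506746)
  = -1.116392 / -0.679745 ≈ 1.642369

1.642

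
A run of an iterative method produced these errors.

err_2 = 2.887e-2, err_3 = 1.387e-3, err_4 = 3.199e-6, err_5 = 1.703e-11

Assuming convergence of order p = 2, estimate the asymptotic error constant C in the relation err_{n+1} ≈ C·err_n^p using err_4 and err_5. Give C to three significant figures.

C ≈ err_5 / err_4^2
  = 1.703e-11 / (3.199e-6)^2
  = 1.703e-11 / 1.02336e-11 ≈ 1.6641

1.66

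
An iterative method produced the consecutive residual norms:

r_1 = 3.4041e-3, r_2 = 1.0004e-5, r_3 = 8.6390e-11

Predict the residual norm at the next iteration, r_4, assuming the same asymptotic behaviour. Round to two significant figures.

6.4e-21

First estimate the order: p ≈ ln(r_3/r_2) / ln(r_2/r_1) = ln(8.6390e-11/1.0004e-5)/ln(1.0004e-5/3.4041e-3) = ln(8.63555e-06)/ln(0.00293881) ≈ 2.0000.
Then r_4 ≈ r_3·(r_3/r_2)^p = 8.6390e-11·(8.63555e-06)^2.0000 = 8.6390e-11·7.45727e-11 ≈ 6.442e-21.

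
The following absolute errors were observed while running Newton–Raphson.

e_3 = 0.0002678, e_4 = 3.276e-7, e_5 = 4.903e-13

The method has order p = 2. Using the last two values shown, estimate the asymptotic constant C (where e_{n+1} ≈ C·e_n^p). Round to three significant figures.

4.57

C ≈ e_5 / e_4^2
  = 4.903e-13 / (3.276e-7)^2
  = 4.903e-13 / 1.07322e-13 ≈ 4.5685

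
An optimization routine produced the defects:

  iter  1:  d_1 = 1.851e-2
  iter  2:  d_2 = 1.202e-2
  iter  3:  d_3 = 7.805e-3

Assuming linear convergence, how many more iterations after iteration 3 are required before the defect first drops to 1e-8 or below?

32

Rate ρ ≈ d_3/d_2 = 7.805e-3/1.202e-2 = 0.6493.
After j more steps, d_{3+j} ≈ 7.805e-3·ρ^j; need ρ^j ≤ 1e-8/7.805e-3 = 1.28123e-06.
j ≥ ln(1.28123e-06)/ln(0.6493) = -13.5677/-0.43186 = 31.417.
So 32 more iterations are needed.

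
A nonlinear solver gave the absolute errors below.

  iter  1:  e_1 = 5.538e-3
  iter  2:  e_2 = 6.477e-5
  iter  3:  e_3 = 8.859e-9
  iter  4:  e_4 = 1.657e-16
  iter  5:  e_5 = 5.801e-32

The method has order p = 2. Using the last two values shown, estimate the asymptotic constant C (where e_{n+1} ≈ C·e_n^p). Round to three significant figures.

2.11

C ≈ e_5 / e_4^2
  = 5.801e-32 / (1.657e-16)^2
  = 5.801e-32 / 2.74565e-32 ≈ 2.1128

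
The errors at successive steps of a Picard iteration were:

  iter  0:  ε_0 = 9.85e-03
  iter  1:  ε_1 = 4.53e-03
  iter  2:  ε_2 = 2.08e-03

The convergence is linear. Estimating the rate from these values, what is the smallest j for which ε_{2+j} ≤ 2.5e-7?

12

Rate ρ ≈ ε_2/ε_1 = 2.08e-03/4.53e-03 = 0.4592.
After j more steps, ε_{2+j} ≈ 2.08e-03·ρ^j; need ρ^j ≤ 2.5e-7/2.08e-03 = 0.000120192.
j ≥ ln(0.000120192)/ln(0.4592) = -9.0264/-0.77827 = 11.598.
So 12 more iterations are needed.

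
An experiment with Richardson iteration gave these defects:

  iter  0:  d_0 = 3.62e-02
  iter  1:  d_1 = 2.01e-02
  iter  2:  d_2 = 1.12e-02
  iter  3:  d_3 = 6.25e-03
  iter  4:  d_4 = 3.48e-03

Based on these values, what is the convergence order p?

1

Consecutive ratios: d_4/d_3 = 3.48e-03/6.25e-03 = 0.5568, d_3/d_2 = 6.25e-03/1.12e-02 = 0.558036.
p ≈ ln(0.5568)/ln(0.558036) = -0.5855/-0.5833 ≈ 1.00.
So the convergence is linear (order 1).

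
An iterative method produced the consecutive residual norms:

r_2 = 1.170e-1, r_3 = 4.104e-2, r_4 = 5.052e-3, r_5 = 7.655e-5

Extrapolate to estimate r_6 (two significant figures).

First estimate the order: p ≈ ln(r_5/r_4) / ln(r_4/r_3) = ln(7.655e-5/5.052e-3)/ln(5.052e-3/4.104e-2) = ln(0.0151524)/ln(0.123099) ≈ 2.0000.
Then r_6 ≈ r_5·(r_5/r_4)^p = 7.655e-5·(0.0151524)^2.0000 = 7.655e-5·0.000229595 ≈ 1.758e-08.

1.8e-8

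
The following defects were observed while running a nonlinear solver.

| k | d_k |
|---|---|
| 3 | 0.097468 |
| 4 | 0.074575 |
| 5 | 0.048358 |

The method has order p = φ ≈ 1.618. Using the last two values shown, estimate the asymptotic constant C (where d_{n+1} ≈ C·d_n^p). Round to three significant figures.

3.23

C ≈ d_5 / d_4^1.618
  = 0.048358 / (0.074575)^1.618
  = 0.048358 / 0.0149919 ≈ 3.2256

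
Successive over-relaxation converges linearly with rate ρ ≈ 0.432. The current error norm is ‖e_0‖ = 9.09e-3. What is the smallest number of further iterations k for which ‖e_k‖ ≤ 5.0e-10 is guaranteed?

After k steps, ‖e_k‖ ≈ 9.09e-3·0.432^k.
Need 0.432^k ≤ 5.0e-10/9.09e-3 = 5.50055e-08.
k ≥ ln(5.50055e-08)/ln(0.432) = -16.7158/-0.83933 = 19.916.
Smallest integer k = 20.

20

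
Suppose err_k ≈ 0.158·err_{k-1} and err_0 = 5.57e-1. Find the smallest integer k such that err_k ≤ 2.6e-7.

8

After k steps, err_k ≈ 5.57e-1·0.158^k.
Need 0.158^k ≤ 2.6e-7/5.57e-1 = 4.66786e-07.
k ≥ ln(4.66786e-07)/ln(0.158) = -14.5774/-1.84516 = 7.900.
Smallest integer k = 8.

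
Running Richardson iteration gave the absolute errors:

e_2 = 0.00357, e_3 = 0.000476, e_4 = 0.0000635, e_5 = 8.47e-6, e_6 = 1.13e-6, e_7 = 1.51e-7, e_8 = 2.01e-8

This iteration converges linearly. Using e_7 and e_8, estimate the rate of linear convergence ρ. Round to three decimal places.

ρ ≈ e_8/e_7 = 2.01e-8/1.51e-7 = 0.13311

0.133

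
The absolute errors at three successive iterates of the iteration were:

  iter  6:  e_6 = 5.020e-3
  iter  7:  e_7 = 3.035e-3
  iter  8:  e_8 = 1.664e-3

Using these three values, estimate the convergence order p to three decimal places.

1.194

p ≈ ln(e_8/e_7) / ln(e_7/e_6)
  = ln(1.664e-3/3.035e-3) / ln(3.035e-3/5.020e-3)
  = ln(0.54827) / ln(0.604582)
  = -0.600987 / -0.503218 ≈ 1.194288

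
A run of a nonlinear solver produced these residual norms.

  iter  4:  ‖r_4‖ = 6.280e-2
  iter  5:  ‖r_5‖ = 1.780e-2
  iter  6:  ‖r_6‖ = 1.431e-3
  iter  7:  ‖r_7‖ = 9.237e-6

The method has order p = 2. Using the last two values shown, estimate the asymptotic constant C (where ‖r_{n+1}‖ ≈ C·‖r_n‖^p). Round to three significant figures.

C ≈ ‖r_7‖ / ‖r_6‖^2
  = 9.237e-6 / (1.431e-3)^2
  = 9.237e-6 / 2.04776e-06 ≈ 4.5108

4.51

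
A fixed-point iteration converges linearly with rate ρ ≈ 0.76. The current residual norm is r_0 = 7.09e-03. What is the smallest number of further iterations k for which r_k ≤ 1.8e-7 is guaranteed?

39

After k steps, r_k ≈ 7.09e-03·0.76^k.
Need 0.76^k ≤ 1.8e-7/7.09e-03 = 2.53879e-05.
k ≥ ln(2.53879e-05)/ln(0.76) = -10.5812/-0.27444 = 38.556.
Smallest integer k = 39.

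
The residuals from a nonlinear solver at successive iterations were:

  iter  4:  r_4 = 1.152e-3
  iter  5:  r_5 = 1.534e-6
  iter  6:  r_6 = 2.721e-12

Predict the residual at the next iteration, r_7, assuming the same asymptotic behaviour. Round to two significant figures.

8.6e-24

First estimate the order: p ≈ ln(r_6/r_5) / ln(r_5/r_4) = ln(2.721e-12/1.534e-6)/ln(1.534e-6/1.152e-3) = ln(1.77379e-06)/ln(0.0013316) ≈ 1.9999.
Then r_7 ≈ r_6·(r_6/r_5)^p = 2.721e-12·(1.77379e-06)^1.9999 = 2.721e-12·3.1505e-12 ≈ 8.573e-24.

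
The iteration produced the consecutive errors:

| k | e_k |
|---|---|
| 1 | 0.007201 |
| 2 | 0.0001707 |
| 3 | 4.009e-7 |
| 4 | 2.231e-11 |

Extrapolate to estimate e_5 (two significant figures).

2.9e-18

First estimate the order: p ≈ ln(e_4/e_3) / ln(e_3/e_2) = ln(2.231e-11/4.009e-7)/ln(4.009e-7/0.0001707) = ln(5.56498e-05)/ln(0.00234856) ≈ 1.6182.
Then e_5 ≈ e_4·(e_4/e_3)^p = 2.231e-11·(5.56498e-05)^1.6182 = 2.231e-11·1.30409e-07 ≈ 2.909e-18.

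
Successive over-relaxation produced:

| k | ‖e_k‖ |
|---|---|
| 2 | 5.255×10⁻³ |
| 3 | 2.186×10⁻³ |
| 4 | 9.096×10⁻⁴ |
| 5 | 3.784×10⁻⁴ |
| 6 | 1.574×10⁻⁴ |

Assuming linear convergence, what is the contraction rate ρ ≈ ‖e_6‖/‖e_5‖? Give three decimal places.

0.416

ρ ≈ ‖e_6‖/‖e_5‖ = 1.574×10⁻⁴/3.784×10⁻⁴ = 0.41596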